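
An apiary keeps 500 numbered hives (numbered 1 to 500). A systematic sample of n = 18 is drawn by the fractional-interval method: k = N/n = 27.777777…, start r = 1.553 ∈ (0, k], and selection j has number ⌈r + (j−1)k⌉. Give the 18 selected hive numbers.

j=1: r + 0k = 1.553 → ⌈·⌉ = 2
j=2: r + 1k = 29.330777… → ⌈·⌉ = 30
j=3: r + 2k = 57.108555… → ⌈·⌉ = 58
j=4: r + 3k = 84.886333… → ⌈·⌉ = 85
j=5: r + 4k = 112.664111… → ⌈·⌉ = 113
j=6: r + 5k = 140.441888… → ⌈·⌉ = 141
j=7: r + 6k = 168.219666… → ⌈·⌉ = 169
j=8: r + 7k = 195.997444… → ⌈·⌉ = 196
j=9: r + 8k = 223.775222… → ⌈·⌉ = 224
j=10: r + 9k = 251.553 → ⌈·⌉ = 252
j=11: r + 10k = 279.330777… → ⌈·⌉ = 280
j=12: r + 11k = 307.108555… → ⌈·⌉ = 308
j=13: r + 12k = 334.886333… → ⌈·⌉ = 335
j=14: r + 13k = 362.664111… → ⌈·⌉ = 363
j=15: r + 14k = 390.441888… → ⌈·⌉ = 391
j=16: r + 15k = 418.219666… → ⌈·⌉ = 419
j=17: r + 16k = 445.997444… → ⌈·⌉ = 446
j=18: r + 17k = 473.775222… → ⌈·⌉ = 474

2, 30, 58, 85, 113, 141, 169, 196, 224, 252, 280, 308, 335, 363, 391, 419, 446, 474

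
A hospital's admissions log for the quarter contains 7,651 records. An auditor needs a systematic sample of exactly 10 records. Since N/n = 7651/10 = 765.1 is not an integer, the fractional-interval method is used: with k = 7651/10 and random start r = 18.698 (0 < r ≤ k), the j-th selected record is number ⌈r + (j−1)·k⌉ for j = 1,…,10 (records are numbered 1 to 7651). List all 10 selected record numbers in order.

j=1: r + 0k = 18.698 → ⌈·⌉ = 19
j=2: r + 1k = 783.798 → ⌈·⌉ = 784
j=3: r + 2k = 1548.898 → ⌈·⌉ = 1549
j=4: r + 3k = 2313.998 → ⌈·⌉ = 2314
j=5: r + 4k = 3079.098 → ⌈·⌉ = 3080
j=6: r + 5k = 3844.198 → ⌈·⌉ = 3845
j=7: r + 6k = 4609.298 → ⌈·⌉ = 4610
j=8: r + 7k = 5374.398 → ⌈·⌉ = 5375
j=9: r + 8k = 6139.498 → ⌈·⌉ = 6140
j=10: r + 9k = 6904.598 → ⌈·⌉ = 6905

19, 784, 1549, 2314, 3080, 3845, 4610, 5375, 6140, 6905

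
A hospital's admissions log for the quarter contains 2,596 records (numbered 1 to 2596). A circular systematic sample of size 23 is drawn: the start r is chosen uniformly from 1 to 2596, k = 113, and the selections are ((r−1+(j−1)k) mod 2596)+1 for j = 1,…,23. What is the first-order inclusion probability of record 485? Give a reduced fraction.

23/2596

For each position j, as r ranges over 1…2596 the j-th selection hits every record exactly once, so record 485 is selected for exactly 23 of the 2596 starts.
Inclusion probability = 23/2596.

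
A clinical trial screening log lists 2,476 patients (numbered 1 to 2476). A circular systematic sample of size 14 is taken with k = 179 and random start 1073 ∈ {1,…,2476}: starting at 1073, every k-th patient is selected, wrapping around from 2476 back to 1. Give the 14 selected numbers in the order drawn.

Selection 1: 1073
Selection 2: 1073 + 179 = 1252
Selection 3: 1252 + 179 = 1431
Selection 4: 1431 + 179 = 1610
Selection 5: 1610 + 179 = 1789
Selection 6: 1789 + 179 = 1968
Selection 7: 1968 + 179 = 2147
Selection 8: 2147 + 179 = 2326
Selection 9: 2326 + 179 = 2505 → 2505 − 2476 = 29
Selection 10: 29 + 179 = 208
Selection 11: 208 + 179 = 387
Selection 12: 387 + 179 = 566
Selection 13: 566 + 179 = 745
Selection 14: 745 + 179 = 924

1073, 1252, 1431, 1610, 1789, 1968, 2147, 2326, 29, 208, 387, 566, 745, 924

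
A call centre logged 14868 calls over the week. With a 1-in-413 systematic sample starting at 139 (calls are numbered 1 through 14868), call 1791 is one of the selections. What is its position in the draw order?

5

k = 413
position = (1791 − 139)/413 + 1 = 1652/413 + 1 = 4 + 1 = 5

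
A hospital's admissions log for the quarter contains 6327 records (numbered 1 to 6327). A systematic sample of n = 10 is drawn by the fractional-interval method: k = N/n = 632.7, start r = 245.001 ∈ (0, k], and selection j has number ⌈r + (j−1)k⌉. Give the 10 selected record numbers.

246, 878, 1511, 2144, 2776, 3409, 4042, 4674, 5307, 5940

j=1: r + 0k = 245.001 → ⌈·⌉ = 246
j=2: r + 1k = 877.701 → ⌈·⌉ = 878
j=3: r + 2k = 1510.401 → ⌈·⌉ = 1511
j=4: r + 3k = 2143.101 → ⌈·⌉ = 2144
j=5: r + 4k = 2775.801 → ⌈·⌉ = 2776
j=6: r + 5k = 3408.501 → ⌈·⌉ = 3409
j=7: r + 6k = 4041.201 → ⌈·⌉ = 4042
j=8: r + 7k = 4673.901 → ⌈·⌉ = 4674
j=9: r + 8k = 5306.601 → ⌈·⌉ = 5307
j=10: r + 9k = 5939.301 → ⌈·⌉ = 5940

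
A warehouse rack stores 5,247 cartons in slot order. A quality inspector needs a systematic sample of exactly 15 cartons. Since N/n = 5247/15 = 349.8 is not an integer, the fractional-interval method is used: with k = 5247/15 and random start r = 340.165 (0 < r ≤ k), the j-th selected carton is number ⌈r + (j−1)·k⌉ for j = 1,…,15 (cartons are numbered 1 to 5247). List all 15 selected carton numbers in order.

341, 690, 1040, 1390, 1740, 2090, 2439, 2789, 3139, 3489, 3839, 4188, 4538, 4888, 5238

j=1: r + 0k = 340.165 → ⌈·⌉ = 341
j=2: r + 1k = 689.965 → ⌈·⌉ = 690
j=3: r + 2k = 1039.765 → ⌈·⌉ = 1040
j=4: r + 3k = 1389.565 → ⌈·⌉ = 1390
j=5: r + 4k = 1739.365 → ⌈·⌉ = 1740
j=6: r + 5k = 2089.165 → ⌈·⌉ = 2090
j=7: r + 6k = 2438.965 → ⌈·⌉ = 2439
j=8: r + 7k = 2788.765 → ⌈·⌉ = 2789
j=9: r + 8k = 3138.565 → ⌈·⌉ = 3139
j=10: r + 9k = 3488.365 → ⌈·⌉ = 3489
j=11: r + 10k = 3838.165 → ⌈·⌉ = 3839
j=12: r + 11k = 4187.965 → ⌈·⌉ = 4188
j=13: r + 12k = 4537.765 → ⌈·⌉ = 4538
j=14: r + 13k = 4887.565 → ⌈·⌉ = 4888
j=15: r + 14k = 5237.365 → ⌈·⌉ = 5238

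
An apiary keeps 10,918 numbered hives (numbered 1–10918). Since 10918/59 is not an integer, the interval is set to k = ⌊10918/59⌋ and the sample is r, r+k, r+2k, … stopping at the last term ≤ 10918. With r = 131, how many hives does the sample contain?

59

k = ⌊10918/59⌋ = 185
Achieved size = ⌊(10918 − 131)/185⌋ + 1 = ⌊10787/185⌋ + 1 = 58 + 1 = 59
(last selection: 131 + 58×185 = 10861 ≤ 10918; next would be 11046 > 10918)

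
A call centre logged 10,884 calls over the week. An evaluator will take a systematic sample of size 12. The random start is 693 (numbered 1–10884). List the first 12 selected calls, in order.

k = N/n = 10884/12 = 907
call 1: 693
call 2: 693 + 907 = 1600
call 3: 1600 + 907 = 2507
call 4: 2507 + 907 = 3414
call 5: 3414 + 907 = 4321
call 6: 4321 + 907 = 5228
call 7: 5228 + 907 = 6135
call 8: 6135 + 907 = 7042
call 9: 7042 + 907 = 7949
call 10: 7949 + 907 = 8856
call 11: 8856 + 907 = 9763
call 12: 9763 + 907 = 10670

693, 1600, 2507, 3414, 4321, 5228, 6135, 7042, 7949, 8856, 9763, 10670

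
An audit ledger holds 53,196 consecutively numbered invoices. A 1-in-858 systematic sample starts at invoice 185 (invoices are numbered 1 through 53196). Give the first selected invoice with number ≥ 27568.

k = 858
Steps past start: ⌈(27568 − 185)/858⌉ = ⌈27383/858⌉ = 32
Selected invoice: 185 + 32×858 = 27641

27641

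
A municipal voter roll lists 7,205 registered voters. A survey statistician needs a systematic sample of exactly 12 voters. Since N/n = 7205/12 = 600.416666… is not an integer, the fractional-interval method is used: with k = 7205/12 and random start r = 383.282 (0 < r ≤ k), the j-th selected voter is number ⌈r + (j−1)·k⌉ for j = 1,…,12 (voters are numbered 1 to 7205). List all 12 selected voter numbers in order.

384, 984, 1585, 2185, 2785, 3386, 3986, 4587, 5187, 5788, 6388, 6988

j=1: r + 0k = 383.282 → ⌈·⌉ = 384
j=2: r + 1k = 983.698666… → ⌈·⌉ = 984
j=3: r + 2k = 1584.115333… → ⌈·⌉ = 1585
j=4: r + 3k = 2184.532 → ⌈·⌉ = 2185
j=5: r + 4k = 2784.948666… → ⌈·⌉ = 2785
j=6: r + 5k = 3385.365333… → ⌈·⌉ = 3386
j=7: r + 6k = 3985.782 → ⌈·⌉ = 3986
j=8: r + 7k = 4586.198666… → ⌈·⌉ = 4587
j=9: r + 8k = 5186.615333… → ⌈·⌉ = 5187
j=10: r + 9k = 5787.032 → ⌈·⌉ = 5788
j=11: r + 10k = 6387.448666… → ⌈·⌉ = 6388
j=12: r + 11k = 6987.865333… → ⌈·⌉ = 6988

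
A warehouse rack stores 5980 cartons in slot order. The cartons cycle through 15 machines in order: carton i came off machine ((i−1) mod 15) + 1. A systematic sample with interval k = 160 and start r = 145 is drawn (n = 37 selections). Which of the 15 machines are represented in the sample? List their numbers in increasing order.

Consecutive selections differ by k = 160, so their machine numbers differ by 160 mod 15 = 10.
gcd(160, 15) = 5, so the sample visits 15/5 = 3 distinct residues mod 15.
Start 145 is machine 10; the machines hit are 5, 10, 15.

5, 10, 15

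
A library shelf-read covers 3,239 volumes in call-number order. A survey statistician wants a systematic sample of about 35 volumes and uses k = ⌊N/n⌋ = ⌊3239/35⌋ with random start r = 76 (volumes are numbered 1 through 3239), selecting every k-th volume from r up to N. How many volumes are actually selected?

k = ⌊3239/35⌋ = 92
Achieved size = ⌊(3239 − 76)/92⌋ + 1 = ⌊3163/92⌋ + 1 = 34 + 1 = 35
(last selection: 76 + 34×92 = 3204 ≤ 3239; next would be 3296 > 3239)

35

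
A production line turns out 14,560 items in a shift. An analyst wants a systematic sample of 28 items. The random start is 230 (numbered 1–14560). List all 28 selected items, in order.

230, 750, 1270, 1790, 2310, 2830, 3350, 3870, 4390, 4910, 5430, 5950, 6470, 6990, 7510, 8030, 8550, 9070, 9590, 10110, 10630, 11150, 11670, 12190, 12710, 13230, 13750, 14270

k = N/n = 14560/28 = 520
item 1: 230
item 2: 230 + 520 = 750
item 3: 750 + 520 = 1270
item 4: 1270 + 520 = 1790
item 5: 1790 + 520 = 2310
item 6: 2310 + 520 = 2830
item 7: 2830 + 520 = 3350
item 8: 3350 + 520 = 3870
item 9: 3870 + 520 = 4390
item 10: 4390 + 520 = 4910
item 11: 4910 + 520 = 5430
item 12: 5430 + 520 = 5950
item 13: 5950 + 520 = 6470
item 14: 6470 + 520 = 6990
item 15: 6990 + 520 = 7510
item 16: 7510 + 520 = 8030
item 17: 8030 + 520 = 8550
item 18: 8550 + 520 = 9070
item 19: 9070 + 520 = 9590
item 20: 9590 + 520 = 10110
item 21: 10110 + 520 = 10630
item 22: 10630 + 520 = 11150
item 23: 11150 + 520 = 11670
item 24: 11670 + 520 = 12190
item 25: 12190 + 520 = 12710
item 26: 12710 + 520 = 13230
item 27: 13230 + 520 = 13750
item 28: 13750 + 520 = 14270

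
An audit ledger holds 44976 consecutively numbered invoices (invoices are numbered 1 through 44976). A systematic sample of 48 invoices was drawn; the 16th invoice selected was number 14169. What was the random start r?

k = 44976/48 = 937
r = 14169 − (16−1)×937 = 14169 − 14055 = 114

114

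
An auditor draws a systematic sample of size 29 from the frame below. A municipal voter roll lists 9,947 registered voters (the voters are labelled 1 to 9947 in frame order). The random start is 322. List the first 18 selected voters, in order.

322, 665, 1008, 1351, 1694, 2037, 2380, 2723, 3066, 3409, 3752, 4095, 4438, 4781, 5124, 5467, 5810, 6153

k = N/n = 9947/29 = 343
voter 1: 322
voter 2: 322 + 343 = 665
voter 3: 665 + 343 = 1008
voter 4: 1008 + 343 = 1351
voter 5: 1351 + 343 = 1694
voter 6: 1694 + 343 = 2037
voter 7: 2037 + 343 = 2380
voter 8: 2380 + 343 = 2723
voter 9: 2723 + 343 = 3066
voter 10: 3066 + 343 = 3409
voter 11: 3409 + 343 = 3752
voter 12: 3752 + 343 = 4095
voter 13: 4095 + 343 = 4438
voter 14: 4438 + 343 = 4781
voter 15: 4781 + 343 = 5124
voter 16: 5124 + 343 = 5467
voter 17: 5467 + 343 = 5810
voter 18: 5810 + 343 = 6153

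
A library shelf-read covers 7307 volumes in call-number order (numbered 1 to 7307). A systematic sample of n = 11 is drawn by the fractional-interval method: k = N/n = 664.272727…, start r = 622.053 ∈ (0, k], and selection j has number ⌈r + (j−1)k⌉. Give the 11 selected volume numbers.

623, 1287, 1951, 2615, 3280, 3944, 4608, 5272, 5937, 6601, 7265

j=1: r + 0k = 622.053 → ⌈·⌉ = 623
j=2: r + 1k = 1286.325727… → ⌈·⌉ = 1287
j=3: r + 2k = 1950.598454… → ⌈·⌉ = 1951
j=4: r + 3k = 2614.871181… → ⌈·⌉ = 2615
j=5: r + 4k = 3279.143909… → ⌈·⌉ = 3280
j=6: r + 5k = 3943.416636… → ⌈·⌉ = 3944
j=7: r + 6k = 4607.689363… → ⌈·⌉ = 4608
j=8: r + 7k = 5271.962090… → ⌈·⌉ = 5272
j=9: r + 8k = 5936.234818… → ⌈·⌉ = 5937
j=10: r + 9k = 6600.507545… → ⌈·⌉ = 6601
j=11: r + 10k = 7264.780272… → ⌈·⌉ = 7265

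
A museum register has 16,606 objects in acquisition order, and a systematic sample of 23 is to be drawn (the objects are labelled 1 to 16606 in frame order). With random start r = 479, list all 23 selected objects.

479, 1201, 1923, 2645, 3367, 4089, 4811, 5533, 6255, 6977, 7699, 8421, 9143, 9865, 10587, 11309, 12031, 12753, 13475, 14197, 14919, 15641, 16363

k = N/n = 16606/23 = 722
object 1: 479
object 2: 479 + 722 = 1201
object 3: 1201 + 722 = 1923
object 4: 1923 + 722 = 2645
object 5: 2645 + 722 = 3367
object 6: 3367 + 722 = 4089
object 7: 4089 + 722 = 4811
object 8: 4811 + 722 = 5533
object 9: 5533 + 722 = 6255
object 10: 6255 + 722 = 6977
object 11: 6977 + 722 = 7699
object 12: 7699 + 722 = 8421
object 13: 8421 + 722 = 9143
object 14: 9143 + 722 = 9865
object 15: 9865 + 722 = 10587
object 16: 10587 + 722 = 11309
object 17: 11309 + 722 = 12031
object 18: 12031 + 722 = 12753
object 19: 12753 + 722 = 13475
object 20: 13475 + 722 = 14197
object 21: 14197 + 722 = 14919
object 22: 14919 + 722 = 15641
object 23: 15641 + 722 = 16363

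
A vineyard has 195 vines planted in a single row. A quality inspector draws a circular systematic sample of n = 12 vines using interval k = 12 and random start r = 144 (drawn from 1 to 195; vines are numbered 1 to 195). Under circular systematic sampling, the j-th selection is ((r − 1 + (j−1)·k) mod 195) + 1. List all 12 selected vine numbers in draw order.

Selection 1: 144
Selection 2: 144 + 12 = 156
Selection 3: 156 + 12 = 168
Selection 4: 168 + 12 = 180
Selection 5: 180 + 12 = 192
Selection 6: 192 + 12 = 204 → 204 − 195 = 9
Selection 7: 9 + 12 = 21
Selection 8: 21 + 12 = 33
Selection 9: 33 + 12 = 45
Selection 10: 45 + 12 = 57
Selection 11: 57 + 12 = 69
Selection 12: 69 + 12 = 81

144, 156, 168, 180, 192, 9, 21, 33, 45, 57, 69, 81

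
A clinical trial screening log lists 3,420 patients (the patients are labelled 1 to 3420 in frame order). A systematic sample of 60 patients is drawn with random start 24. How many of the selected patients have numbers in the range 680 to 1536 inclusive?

15

k = 3420/60 = 57
First selection ≥ 680: 24 + ⌈(680−24)/57⌉·57 = 24 + 12×57 = 708
Last selection ≤ 1536: 24 + ⌊(1536−24)/57⌋·57 = 24 + 26×57 = 1506
Count = 26 − 12 + 1 = 15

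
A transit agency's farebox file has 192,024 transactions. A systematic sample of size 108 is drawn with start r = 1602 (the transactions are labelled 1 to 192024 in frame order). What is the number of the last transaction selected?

191848

k = 192024/108 = 1778
108th selection = r + (108−1)·k = 1602 + 107×1778 = 1602 + 190246 = 191848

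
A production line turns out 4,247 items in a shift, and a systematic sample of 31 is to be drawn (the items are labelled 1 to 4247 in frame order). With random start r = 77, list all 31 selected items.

k = N/n = 4247/31 = 137
item 1: 77
item 2: 77 + 137 = 214
item 3: 214 + 137 = 351
item 4: 351 + 137 = 488
item 5: 488 + 137 = 625
item 6: 625 + 137 = 762
item 7: 762 + 137 = 899
item 8: 899 + 137 = 1036
item 9: 1036 + 137 = 1173
item 10: 1173 + 137 = 1310
item 11: 1310 + 137 = 1447
item 12: 1447 + 137 = 1584
item 13: 1584 + 137 = 1721
item 14: 1721 + 137 = 1858
item 15: 1858 + 137 = 1995
item 16: 1995 + 137 = 2132
item 17: 2132 + 137 = 2269
item 18: 2269 + 137 = 2406
item 19: 2406 + 137 = 2543
item 20: 2543 + 137 = 2680
item 21: 2680 + 137 = 2817
item 22: 2817 + 137 = 2954
item 23: 2954 + 137 = 3091
item 24: 3091 + 137 = 3228
item 25: 3228 + 137 = 3365
item 26: 3365 + 137 = 3502
item 27: 3502 + 137 = 3639
item 28: 3639 + 137 = 3776
item 29: 3776 + 137 = 3913
item 30: 3913 + 137 = 4050
item 31: 4050 + 137 = 4187

77, 214, 351, 488, 625, 762, 899, 1036, 1173, 1310, 1447, 1584, 1721, 1858, 1995, 2132, 2269, 2406, 2543, 2680, 2817, 2954, 3091, 3228, 3365, 3502, 3639, 3776, 3913, 4050, 4187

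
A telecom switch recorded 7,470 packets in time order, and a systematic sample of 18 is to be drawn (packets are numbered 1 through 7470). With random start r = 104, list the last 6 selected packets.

k = N/n = 7470/18 = 415
13th selection = 104 + 12×415 = 5084
14th: 5084 + 415 = 5499
15th: 5499 + 415 = 5914
16th: 5914 + 415 = 6329
17th: 6329 + 415 = 6744
18th: 6744 + 415 = 7159

5084, 5499, 5914, 6329, 6744, 7159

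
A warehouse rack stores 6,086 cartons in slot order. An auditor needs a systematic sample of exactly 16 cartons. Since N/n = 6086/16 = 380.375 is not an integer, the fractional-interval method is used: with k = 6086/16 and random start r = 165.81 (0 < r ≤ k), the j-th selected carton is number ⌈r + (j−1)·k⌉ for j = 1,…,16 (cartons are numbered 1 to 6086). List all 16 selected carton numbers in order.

j=1: r + 0k = 165.81 → ⌈·⌉ = 166
j=2: r + 1k = 546.185 → ⌈·⌉ = 547
j=3: r + 2k = 926.56 → ⌈·⌉ = 927
j=4: r + 3k = 1306.935 → ⌈·⌉ = 1307
j=5: r + 4k = 1687.31 → ⌈·⌉ = 1688
j=6: r + 5k = 2067.685 → ⌈·⌉ = 2068
j=7: r + 6k = 2448.06 → ⌈·⌉ = 2449
j=8: r + 7k = 2828.435 → ⌈·⌉ = 2829
j=9: r + 8k = 3208.81 → ⌈·⌉ = 3209
j=10: r + 9k = 3589.185 → ⌈·⌉ = 3590
j=11: r + 10k = 3969.56 → ⌈·⌉ = 3970
j=12: r + 11k = 4349.935 → ⌈·⌉ = 4350
j=13: r + 12k = 4730.31 → ⌈·⌉ = 4731
j=14: r + 13k = 5110.685 → ⌈·⌉ = 5111
j=15: r + 14k = 5491.06 → ⌈·⌉ = 5492
j=16: r + 15k = 5871.435 → ⌈·⌉ = 5872

166, 547, 927, 1307, 1688, 2068, 2449, 2829, 3209, 3590, 3970, 4350, 4731, 5111, 5492, 5872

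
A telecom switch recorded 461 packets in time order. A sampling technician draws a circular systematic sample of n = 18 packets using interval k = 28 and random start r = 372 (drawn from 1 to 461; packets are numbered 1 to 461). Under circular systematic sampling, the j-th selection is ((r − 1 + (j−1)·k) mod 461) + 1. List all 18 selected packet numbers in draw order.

Selection 1: 372
Selection 2: 372 + 28 = 400
Selection 3: 400 + 28 = 428
Selection 4: 428 + 28 = 456
Selection 5: 456 + 28 = 484 → 484 − 461 = 23
Selection 6: 23 + 28 = 51
Selection 7: 51 + 28 = 79
Selection 8: 79 + 28 = 107
Selection 9: 107 + 28 = 135
Selection 10: 135 + 28 = 163
Selection 11: 163 + 28 = 191
Selection 12: 191 + 28 = 219
Selection 13: 219 + 28 = 247
Selection 14: 247 + 28 = 275
Selection 15: 275 + 28 = 303
Selection 16: 303 + 28 = 331
Selection 17: 331 + 28 = 359
Selection 18: 359 + 28 = 387

372, 400, 428, 456, 23, 51, 79, 107, 135, 163, 191, 219, 247, 275, 303, 331, 359, 387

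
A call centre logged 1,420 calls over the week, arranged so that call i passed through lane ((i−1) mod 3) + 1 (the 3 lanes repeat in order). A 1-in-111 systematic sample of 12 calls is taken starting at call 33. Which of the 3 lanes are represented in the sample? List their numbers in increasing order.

Consecutive selections differ by k = 111, so their lane numbers differ by 111 mod 3 = 0.
gcd(111, 3) = 3, so the sample visits 3/3 = 1 distinct residues mod 3.
Start 33 is lane 3; the lanes hit are 3.

3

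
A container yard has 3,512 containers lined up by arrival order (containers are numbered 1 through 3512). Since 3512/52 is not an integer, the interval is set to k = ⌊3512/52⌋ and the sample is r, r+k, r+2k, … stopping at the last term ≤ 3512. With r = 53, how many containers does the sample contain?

k = ⌊3512/52⌋ = 67
Achieved size = ⌊(3512 − 53)/67⌋ + 1 = ⌊3459/67⌋ + 1 = 51 + 1 = 52
(last selection: 53 + 51×67 = 3470 ≤ 3512; next would be 3537 > 3512)

52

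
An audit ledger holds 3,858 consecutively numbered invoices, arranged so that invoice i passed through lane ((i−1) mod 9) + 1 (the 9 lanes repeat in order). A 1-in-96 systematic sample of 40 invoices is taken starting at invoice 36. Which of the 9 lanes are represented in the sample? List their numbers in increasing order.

3, 6, 9

Consecutive selections differ by k = 96, so their lane numbers differ by 96 mod 9 = 6.
gcd(96, 9) = 3, so the sample visits 9/3 = 3 distinct residues mod 9.
Start 36 is lane 9; the lanes hit are 3, 6, 9.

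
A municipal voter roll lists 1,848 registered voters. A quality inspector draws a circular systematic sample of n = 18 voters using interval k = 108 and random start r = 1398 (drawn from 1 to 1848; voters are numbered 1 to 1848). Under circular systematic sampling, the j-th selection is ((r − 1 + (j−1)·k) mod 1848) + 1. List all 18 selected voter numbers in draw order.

Selection 1: 1398
Selection 2: 1398 + 108 = 1506
Selection 3: 1506 + 108 = 1614
Selection 4: 1614 + 108 = 1722
Selection 5: 1722 + 108 = 1830
Selection 6: 1830 + 108 = 1938 → 1938 − 1848 = 90
Selection 7: 90 + 108 = 198
Selection 8: 198 + 108 = 306
Selection 9: 306 + 108 = 414
Selection 10: 414 + 108 = 522
Selection 11: 522 + 108 = 630
Selection 12: 630 + 108 = 738
Selection 13: 738 + 108 = 846
Selection 14: 846 + 108 = 954
Selection 15: 954 + 108 = 1062
Selection 16: 1062 + 108 = 1170
Selection 17: 1170 + 108 = 1278
Selection 18: 1278 + 108 = 1386

1398, 1506, 1614, 1722, 1830, 90, 198, 306, 414, 522, 630, 738, 846, 954, 1062, 1170, 1278, 1386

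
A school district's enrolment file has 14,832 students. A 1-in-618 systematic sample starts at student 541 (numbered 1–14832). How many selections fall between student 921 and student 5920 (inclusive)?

k = 618
First selection ≥ 921: 541 + ⌈(921−541)/618⌉·618 = 541 + 1×618 = 1159
Last selection ≤ 5920: 541 + ⌊(5920−541)/618⌋·618 = 541 + 8×618 = 5485
Count = 8 − 1 + 1 = 8

8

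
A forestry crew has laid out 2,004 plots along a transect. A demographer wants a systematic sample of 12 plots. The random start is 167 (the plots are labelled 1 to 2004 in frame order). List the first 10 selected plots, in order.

167, 334, 501, 668, 835, 1002, 1169, 1336, 1503, 1670

k = N/n = 2004/12 = 167
plot 1: 167
plot 2: 167 + 167 = 334
plot 3: 334 + 167 = 501
plot 4: 501 + 167 = 668
plot 5: 668 + 167 = 835
plot 6: 835 + 167 = 1002
plot 7: 1002 + 167 = 1169
plot 8: 1169 + 167 = 1336
plot 9: 1336 + 167 = 1503
plot 10: 1503 + 167 = 1670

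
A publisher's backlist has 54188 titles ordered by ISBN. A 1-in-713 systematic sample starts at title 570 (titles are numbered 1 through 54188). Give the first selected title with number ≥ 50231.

k = 713
Steps past start: ⌈(50231 − 570)/713⌉ = ⌈49661/713⌉ = 70
Selected title: 570 + 70×713 = 50480

50480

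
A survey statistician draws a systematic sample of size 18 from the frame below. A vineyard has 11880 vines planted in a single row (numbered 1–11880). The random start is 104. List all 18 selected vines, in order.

k = N/n = 11880/18 = 660
vine 1: 104
vine 2: 104 + 660 = 764
vine 3: 764 + 660 = 1424
vine 4: 1424 + 660 = 2084
vine 5: 2084 + 660 = 2744
vine 6: 2744 + 660 = 3404
vine 7: 3404 + 660 = 4064
vine 8: 4064 + 660 = 4724
vine 9: 4724 + 660 = 5384
vine 10: 5384 + 660 = 6044
vine 11: 6044 + 660 = 6704
vine 12: 6704 + 660 = 7364
vine 13: 7364 + 660 = 8024
vine 14: 8024 + 660 = 8684
vine 15: 8684 + 660 = 9344
vine 16: 9344 + 660 = 10004
vine 17: 10004 + 660 = 10664
vine 18: 10664 + 660 = 11324

104, 764, 1424, 2084, 2744, 3404, 4064, 4724, 5384, 6044, 6704, 7364, 8024, 8684, 9344, 10004, 10664, 11324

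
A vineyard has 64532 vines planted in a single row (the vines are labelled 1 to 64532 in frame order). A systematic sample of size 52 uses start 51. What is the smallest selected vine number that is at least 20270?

k = 64532/52 = 1241
Steps past start: ⌈(20270 − 51)/1241⌉ = ⌈20219/1241⌉ = 17
Selected vine: 51 + 17×1241 = 21148

21148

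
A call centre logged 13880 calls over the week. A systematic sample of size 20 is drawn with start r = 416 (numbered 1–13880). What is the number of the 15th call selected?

10132

k = 13880/20 = 694
15th selection = r + (15−1)·k = 416 + 14×694 = 416 + 9716 = 10132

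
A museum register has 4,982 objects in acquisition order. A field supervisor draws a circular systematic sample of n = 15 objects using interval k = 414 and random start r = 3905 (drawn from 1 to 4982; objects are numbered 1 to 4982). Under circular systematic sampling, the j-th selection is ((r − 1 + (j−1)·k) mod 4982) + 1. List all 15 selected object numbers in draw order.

3905, 4319, 4733, 165, 579, 993, 1407, 1821, 2235, 2649, 3063, 3477, 3891, 4305, 4719

Selection 1: 3905
Selection 2: 3905 + 414 = 4319
Selection 3: 4319 + 414 = 4733
Selection 4: 4733 + 414 = 5147 → 5147 − 4982 = 165
Selection 5: 165 + 414 = 579
Selection 6: 579 + 414 = 993
Selection 7: 993 + 414 = 1407
Selection 8: 1407 + 414 = 1821
Selection 9: 1821 + 414 = 2235
Selection 10: 2235 + 414 = 2649
Selection 11: 2649 + 414 = 3063
Selection 12: 3063 + 414 = 3477
Selection 13: 3477 + 414 = 3891
Selection 14: 3891 + 414 = 4305
Selection 15: 4305 + 414 = 4719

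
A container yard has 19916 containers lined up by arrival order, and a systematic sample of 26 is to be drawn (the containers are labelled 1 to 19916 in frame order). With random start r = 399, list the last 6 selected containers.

15719, 16485, 17251, 18017, 18783, 19549

k = N/n = 19916/26 = 766
21st selection = 399 + 20×766 = 15719
22nd: 15719 + 766 = 16485
23rd: 16485 + 766 = 17251
24th: 17251 + 766 = 18017
25th: 18017 + 766 = 18783
26th: 18783 + 766 = 19549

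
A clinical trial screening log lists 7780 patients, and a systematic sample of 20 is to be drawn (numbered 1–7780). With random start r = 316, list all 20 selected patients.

k = N/n = 7780/20 = 389
patient 1: 316
patient 2: 316 + 389 = 705
patient 3: 705 + 389 = 1094
patient 4: 1094 + 389 = 1483
patient 5: 1483 + 389 = 1872
patient 6: 1872 + 389 = 2261
patient 7: 2261 + 389 = 2650
patient 8: 2650 + 389 = 3039
patient 9: 3039 + 389 = 3428
patient 10: 3428 + 389 = 3817
patient 11: 3817 + 389 = 4206
patient 12: 4206 + 389 = 4595
patient 13: 4595 + 389 = 4984
patient 14: 4984 + 389 = 5373
patient 15: 5373 + 389 = 5762
patient 16: 5762 + 389 = 6151
patient 17: 6151 + 389 = 6540
patient 18: 6540 + 389 = 6929
patient 19: 6929 + 389 = 7318
patient 20: 7318 + 389 = 7707

316, 705, 1094, 1483, 1872, 2261, 2650, 3039, 3428, 3817, 4206, 4595, 4984, 5373, 5762, 6151, 6540, 6929, 7318, 7707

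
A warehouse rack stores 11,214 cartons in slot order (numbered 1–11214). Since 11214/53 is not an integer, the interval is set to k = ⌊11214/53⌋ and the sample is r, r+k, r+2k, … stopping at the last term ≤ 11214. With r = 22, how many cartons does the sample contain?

54

k = ⌊11214/53⌋ = 211
Achieved size = ⌊(11214 − 22)/211⌋ + 1 = ⌊11192/211⌋ + 1 = 53 + 1 = 54
(last selection: 22 + 53×211 = 11205 ≤ 11214; next would be 11416 > 11214)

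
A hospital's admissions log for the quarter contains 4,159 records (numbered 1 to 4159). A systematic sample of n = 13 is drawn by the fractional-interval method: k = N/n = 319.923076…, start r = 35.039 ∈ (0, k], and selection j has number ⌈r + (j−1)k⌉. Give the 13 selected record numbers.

j=1: r + 0k = 35.039 → ⌈·⌉ = 36
j=2: r + 1k = 354.962076… → ⌈·⌉ = 355
j=3: r + 2k = 674.885153… → ⌈·⌉ = 675
j=4: r + 3k = 994.808230… → ⌈·⌉ = 995
j=5: r + 4k = 1314.731307… → ⌈·⌉ = 1315
j=6: r + 5k = 1634.654384… → ⌈·⌉ = 1635
j=7: r + 6k = 1954.577461… → ⌈·⌉ = 1955
j=8: r + 7k = 2274.500538… → ⌈·⌉ = 2275
j=9: r + 8k = 2594.423615… → ⌈·⌉ = 2595
j=10: r + 9k = 2914.346692… → ⌈·⌉ = 2915
j=11: r + 10k = 3234.269769… → ⌈·⌉ = 3235
j=12: r + 11k = 3554.192846… → ⌈·⌉ = 3555
j=13: r + 12k = 3874.115923… → ⌈·⌉ = 3875

36, 355, 675, 995, 1315, 1635, 1955, 2275, 2595, 2915, 3235, 3555, 3875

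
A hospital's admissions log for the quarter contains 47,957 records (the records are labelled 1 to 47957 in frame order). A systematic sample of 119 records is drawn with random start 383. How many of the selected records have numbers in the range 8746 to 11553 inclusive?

7

k = 47957/119 = 403
First selection ≥ 8746: 383 + ⌈(8746−383)/403⌉·403 = 383 + 21×403 = 8846
Last selection ≤ 11553: 383 + ⌊(11553−383)/403⌋·403 = 383 + 27×403 = 11264
Count = 27 − 21 + 1 = 7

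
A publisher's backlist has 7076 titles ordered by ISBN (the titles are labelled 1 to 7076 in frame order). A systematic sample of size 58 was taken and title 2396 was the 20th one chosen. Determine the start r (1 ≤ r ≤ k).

78

k = 7076/58 = 122
r = 2396 − (20−1)×122 = 2396 − 2318 = 78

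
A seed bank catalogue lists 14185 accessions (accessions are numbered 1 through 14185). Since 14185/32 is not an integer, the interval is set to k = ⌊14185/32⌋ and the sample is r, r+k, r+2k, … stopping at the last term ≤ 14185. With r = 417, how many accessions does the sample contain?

k = ⌊14185/32⌋ = 443
Achieved size = ⌊(14185 − 417)/443⌋ + 1 = ⌊13768/443⌋ + 1 = 31 + 1 = 32
(last selection: 417 + 31×443 = 14150 ≤ 14185; next would be 14593 > 14185)

32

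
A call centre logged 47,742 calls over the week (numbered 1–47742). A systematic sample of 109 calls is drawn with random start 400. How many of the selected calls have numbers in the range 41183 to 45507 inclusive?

k = 47742/109 = 438
First selection ≥ 41183: 400 + ⌈(41183−400)/438⌉·438 = 400 + 94×438 = 41572
Last selection ≤ 45507: 400 + ⌊(45507−400)/438⌋·438 = 400 + 102×438 = 45076
Count = 102 − 94 + 1 = 9

9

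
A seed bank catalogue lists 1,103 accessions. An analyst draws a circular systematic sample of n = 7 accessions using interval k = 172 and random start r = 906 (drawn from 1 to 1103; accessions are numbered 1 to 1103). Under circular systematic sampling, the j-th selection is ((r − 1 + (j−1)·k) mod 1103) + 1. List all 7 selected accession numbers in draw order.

906, 1078, 147, 319, 491, 663, 835

Selection 1: 906
Selection 2: 906 + 172 = 1078
Selection 3: 1078 + 172 = 1250 → 1250 − 1103 = 147
Selection 4: 147 + 172 = 319
Selection 5: 319 + 172 = 491
Selection 6: 491 + 172 = 663
Selection 7: 663 + 172 = 835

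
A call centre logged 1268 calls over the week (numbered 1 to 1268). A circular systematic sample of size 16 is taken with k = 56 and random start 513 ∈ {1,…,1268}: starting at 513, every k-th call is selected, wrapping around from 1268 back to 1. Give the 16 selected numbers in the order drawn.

513, 569, 625, 681, 737, 793, 849, 905, 961, 1017, 1073, 1129, 1185, 1241, 29, 85

Selection 1: 513
Selection 2: 513 + 56 = 569
Selection 3: 569 + 56 = 625
Selection 4: 625 + 56 = 681
Selection 5: 681 + 56 = 737
Selection 6: 737 + 56 = 793
Selection 7: 793 + 56 = 849
Selection 8: 849 + 56 = 905
Selection 9: 905 + 56 = 961
Selection 10: 961 + 56 = 1017
Selection 11: 1017 + 56 = 1073
Selection 12: 1073 + 56 = 1129
Selection 13: 1129 + 56 = 1185
Selection 14: 1185 + 56 = 1241
Selection 15: 1241 + 56 = 1297 → 1297 − 1268 = 29
Selection 16: 29 + 56 = 85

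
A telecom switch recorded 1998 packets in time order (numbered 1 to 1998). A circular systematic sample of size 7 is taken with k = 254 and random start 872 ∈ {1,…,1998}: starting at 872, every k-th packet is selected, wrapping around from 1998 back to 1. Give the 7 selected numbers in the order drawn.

Selection 1: 872
Selection 2: 872 + 254 = 1126
Selection 3: 1126 + 254 = 1380
Selection 4: 1380 + 254 = 1634
Selection 5: 1634 + 254 = 1888
Selection 6: 1888 + 254 = 2142 → 2142 − 1998 = 144
Selection 7: 144 + 254 = 398

872, 1126, 1380, 1634, 1888, 144, 398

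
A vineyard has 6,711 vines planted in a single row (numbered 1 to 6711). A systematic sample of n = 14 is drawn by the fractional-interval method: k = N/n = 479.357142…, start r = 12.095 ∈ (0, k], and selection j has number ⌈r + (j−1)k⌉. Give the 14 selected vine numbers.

j=1: r + 0k = 12.095 → ⌈·⌉ = 13
j=2: r + 1k = 491.452142… → ⌈·⌉ = 492
j=3: r + 2k = 970.809285… → ⌈·⌉ = 971
j=4: r + 3k = 1450.166428… → ⌈·⌉ = 1451
j=5: r + 4k = 1929.523571… → ⌈·⌉ = 1930
j=6: r + 5k = 2408.880714… → ⌈·⌉ = 2409
j=7: r + 6k = 2888.237857… → ⌈·⌉ = 2889
j=8: r + 7k = 3367.595 → ⌈·⌉ = 3368
j=9: r + 8k = 3846.952142… → ⌈·⌉ = 3847
j=10: r + 9k = 4326.309285… → ⌈·⌉ = 4327
j=11: r + 10k = 4805.666428… → ⌈·⌉ = 4806
j=12: r + 11k = 5285.023571… → ⌈·⌉ = 5286
j=13: r + 12k = 5764.380714… → ⌈·⌉ = 5765
j=14: r + 13k = 6243.737857… → ⌈·⌉ = 6244

13, 492, 971, 1451, 1930, 2409, 2889, 3368, 3847, 4327, 4806, 5286, 5765, 6244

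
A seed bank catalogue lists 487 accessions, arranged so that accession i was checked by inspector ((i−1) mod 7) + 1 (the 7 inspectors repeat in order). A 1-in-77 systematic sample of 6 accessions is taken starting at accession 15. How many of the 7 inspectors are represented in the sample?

1

Consecutive selections differ by k = 77, so their inspector numbers differ by 77 mod 7 = 0.
gcd(77, 7) = 7, so the sample visits 7/7 = 1 distinct residues mod 7.
Start 15 is inspector 1; the inspectors hit are 1.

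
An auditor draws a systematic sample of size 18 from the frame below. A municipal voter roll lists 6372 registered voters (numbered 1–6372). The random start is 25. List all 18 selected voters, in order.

25, 379, 733, 1087, 1441, 1795, 2149, 2503, 2857, 3211, 3565, 3919, 4273, 4627, 4981, 5335, 5689, 6043

k = N/n = 6372/18 = 354
voter 1: 25
voter 2: 25 + 354 = 379
voter 3: 379 + 354 = 733
voter 4: 733 + 354 = 1087
voter 5: 1087 + 354 = 1441
voter 6: 1441 + 354 = 1795
voter 7: 1795 + 354 = 2149
voter 8: 2149 + 354 = 2503
voter 9: 2503 + 354 = 2857
voter 10: 2857 + 354 = 3211
voter 11: 3211 + 354 = 3565
voter 12: 3565 + 354 = 3919
voter 13: 3919 + 354 = 4273
voter 14: 4273 + 354 = 4627
voter 15: 4627 + 354 = 4981
voter 16: 4981 + 354 = 5335
voter 17: 5335 + 354 = 5689
voter 18: 5689 + 354 = 6043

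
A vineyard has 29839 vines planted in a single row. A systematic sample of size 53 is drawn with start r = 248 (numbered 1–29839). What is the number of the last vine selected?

k = 29839/53 = 563
53rd selection = r + (53−1)·k = 248 + 52×563 = 248 + 29276 = 29524

29524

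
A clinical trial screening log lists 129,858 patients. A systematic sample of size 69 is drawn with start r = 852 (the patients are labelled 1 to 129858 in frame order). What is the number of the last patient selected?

k = 129858/69 = 1882
69th selection = r + (69−1)·k = 852 + 68×1882 = 852 + 127976 = 128828

128828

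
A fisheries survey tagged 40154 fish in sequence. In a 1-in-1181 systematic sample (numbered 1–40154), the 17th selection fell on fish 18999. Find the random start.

k = 1181
r = 18999 − (17−1)×1181 = 18999 − 18896 = 103

103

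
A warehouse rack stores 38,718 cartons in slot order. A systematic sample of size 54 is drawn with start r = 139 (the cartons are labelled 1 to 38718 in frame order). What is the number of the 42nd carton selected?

k = 38718/54 = 717
42nd selection = r + (42−1)·k = 139 + 41×717 = 139 + 29397 = 29536

29536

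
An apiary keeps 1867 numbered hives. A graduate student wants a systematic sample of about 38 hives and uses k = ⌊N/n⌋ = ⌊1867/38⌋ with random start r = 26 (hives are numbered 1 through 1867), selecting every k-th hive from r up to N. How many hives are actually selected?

38

k = ⌊1867/38⌋ = 49
Achieved size = ⌊(1867 − 26)/49⌋ + 1 = ⌊1841/49⌋ + 1 = 37 + 1 = 38
(last selection: 26 + 37×49 = 1839 ≤ 1867; next would be 1888 > 1867)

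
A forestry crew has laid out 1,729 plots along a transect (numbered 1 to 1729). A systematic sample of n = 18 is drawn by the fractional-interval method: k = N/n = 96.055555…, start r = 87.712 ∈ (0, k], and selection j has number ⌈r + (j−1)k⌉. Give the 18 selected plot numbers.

88, 184, 280, 376, 472, 568, 665, 761, 857, 953, 1049, 1145, 1241, 1337, 1433, 1529, 1625, 1721

j=1: r + 0k = 87.712 → ⌈·⌉ = 88
j=2: r + 1k = 183.767555… → ⌈·⌉ = 184
j=3: r + 2k = 279.823111… → ⌈·⌉ = 280
j=4: r + 3k = 375.878666… → ⌈·⌉ = 376
j=5: r + 4k = 471.934222… → ⌈·⌉ = 472
j=6: r + 5k = 567.989777… → ⌈·⌉ = 568
j=7: r + 6k = 664.045333… → ⌈·⌉ = 665
j=8: r + 7k = 760.100888… → ⌈·⌉ = 761
j=9: r + 8k = 856.156444… → ⌈·⌉ = 857
j=10: r + 9k = 952.212 → ⌈·⌉ = 953
j=11: r + 10k = 1048.267555… → ⌈·⌉ = 1049
j=12: r + 11k = 1144.323111… → ⌈·⌉ = 1145
j=13: r + 12k = 1240.378666… → ⌈·⌉ = 1241
j=14: r + 13k = 1336.434222… → ⌈·⌉ = 1337
j=15: r + 14k = 1432.489777… → ⌈·⌉ = 1433
j=16: r + 15k = 1528.545333… → ⌈·⌉ = 1529
j=17: r + 16k = 1624.600888… → ⌈·⌉ = 1625
j=18: r + 17k = 1720.656444… → ⌈·⌉ = 1721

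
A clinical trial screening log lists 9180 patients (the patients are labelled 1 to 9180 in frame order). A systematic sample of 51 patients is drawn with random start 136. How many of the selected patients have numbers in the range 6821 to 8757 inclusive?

10

k = 9180/51 = 180
First selection ≥ 6821: 136 + ⌈(6821−136)/180⌉·180 = 136 + 38×180 = 6976
Last selection ≤ 8757: 136 + ⌊(8757−136)/180⌋·180 = 136 + 47×180 = 8596
Count = 47 − 38 + 1 = 10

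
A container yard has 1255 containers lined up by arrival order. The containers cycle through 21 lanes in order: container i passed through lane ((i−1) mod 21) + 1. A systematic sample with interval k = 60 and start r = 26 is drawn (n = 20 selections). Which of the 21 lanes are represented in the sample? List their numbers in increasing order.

Consecutive selections differ by k = 60, so their lane numbers differ by 60 mod 21 = 18.
gcd(60, 21) = 3, so the sample visits 21/3 = 7 distinct residues mod 21.
Start 26 is lane 5; the lanes hit are 2, 5, 8, 11, 14, 17, 20.

2, 5, 8, 11, 14, 17, 20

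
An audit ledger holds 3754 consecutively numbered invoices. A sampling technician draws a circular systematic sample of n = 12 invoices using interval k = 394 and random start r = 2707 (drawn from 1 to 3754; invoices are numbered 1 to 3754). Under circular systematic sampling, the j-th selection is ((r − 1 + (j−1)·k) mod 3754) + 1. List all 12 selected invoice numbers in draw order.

2707, 3101, 3495, 135, 529, 923, 1317, 1711, 2105, 2499, 2893, 3287

Selection 1: 2707
Selection 2: 2707 + 394 = 3101
Selection 3: 3101 + 394 = 3495
Selection 4: 3495 + 394 = 3889 → 3889 − 3754 = 135
Selection 5: 135 + 394 = 529
Selection 6: 529 + 394 = 923
Selection 7: 923 + 394 = 1317
Selection 8: 1317 + 394 = 1711
Selection 9: 1711 + 394 = 2105
Selection 10: 2105 + 394 = 2499
Selection 11: 2499 + 394 = 2893
Selection 12: 2893 + 394 = 3287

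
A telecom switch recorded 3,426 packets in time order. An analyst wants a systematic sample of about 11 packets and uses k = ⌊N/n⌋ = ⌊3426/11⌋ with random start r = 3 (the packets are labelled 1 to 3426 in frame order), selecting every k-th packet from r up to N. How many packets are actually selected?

k = ⌊3426/11⌋ = 311
Achieved size = ⌊(3426 − 3)/311⌋ + 1 = ⌊3423/311⌋ + 1 = 11 + 1 = 12
(last selection: 3 + 11×311 = 3424 ≤ 3426; next would be 3735 > 3426)

12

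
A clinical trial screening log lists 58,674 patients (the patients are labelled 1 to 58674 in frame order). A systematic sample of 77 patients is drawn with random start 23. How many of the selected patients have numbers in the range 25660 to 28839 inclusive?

k = 58674/77 = 762
First selection ≥ 25660: 23 + ⌈(25660−23)/762⌉·762 = 23 + 34×762 = 25931
Last selection ≤ 28839: 23 + ⌊(28839−23)/762⌋·762 = 23 + 37×762 = 28217
Count = 37 − 34 + 1 = 4

4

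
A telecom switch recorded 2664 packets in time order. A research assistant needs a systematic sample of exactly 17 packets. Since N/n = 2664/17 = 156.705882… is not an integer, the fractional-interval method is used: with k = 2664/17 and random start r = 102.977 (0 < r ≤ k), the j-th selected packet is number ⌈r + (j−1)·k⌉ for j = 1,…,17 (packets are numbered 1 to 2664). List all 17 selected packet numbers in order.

j=1: r + 0k = 102.977 → ⌈·⌉ = 103
j=2: r + 1k = 259.682882… → ⌈·⌉ = 260
j=3: r + 2k = 416.388764… → ⌈·⌉ = 417
j=4: r + 3k = 573.094647… → ⌈·⌉ = 574
j=5: r + 4k = 729.800529… → ⌈·⌉ = 730
j=6: r + 5k = 886.506411… → ⌈·⌉ = 887
j=7: r + 6k = 1043.212294… → ⌈·⌉ = 1044
j=8: r + 7k = 1199.918176… → ⌈·⌉ = 1200
j=9: r + 8k = 1356.624058… → ⌈·⌉ = 1357
j=10: r + 9k = 1513.329941… → ⌈·⌉ = 1514
j=11: r + 10k = 1670.035823… → ⌈·⌉ = 1671
j=12: r + 11k = 1826.741705… → ⌈·⌉ = 1827
j=13: r + 12k = 1983.447588… → ⌈·⌉ = 1984
j=14: r + 13k = 2140.153470… → ⌈·⌉ = 2141
j=15: r + 14k = 2296.859352… → ⌈·⌉ = 2297
j=16: r + 15k = 2453.565235… → ⌈·⌉ = 2454
j=17: r + 16k = 2610.271117… → ⌈·⌉ = 2611

103, 260, 417, 574, 730, 887, 1044, 1200, 1357, 1514, 1671, 1827, 1984, 2141, 2297, 2454, 2611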